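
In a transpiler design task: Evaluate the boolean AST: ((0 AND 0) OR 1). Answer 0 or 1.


Step 1: Evaluate inner node
  0 AND 0 = 0
Step 2: Evaluate root node
  0 OR 1 = 1

1


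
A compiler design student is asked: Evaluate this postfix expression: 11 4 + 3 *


Processing tokens left to right:
Push 11, Push 4
Pop 11 and 4, compute 11 + 4 = 15, push 15
Push 3
Pop 15 and 3, compute 15 * 3 = 45, push 45
Stack result: 45

45


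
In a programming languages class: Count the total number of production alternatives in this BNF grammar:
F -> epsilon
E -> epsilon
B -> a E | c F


Counting alternatives per rule:
  F: 1 alternative(s)
  E: 1 alternative(s)
  B: 2 alternative(s)
Sum: 1 + 1 + 2 = 4

4


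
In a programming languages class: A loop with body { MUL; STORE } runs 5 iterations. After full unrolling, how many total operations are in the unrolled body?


Loop body operations: MUL, STORE (2 ops per iteration)
Unrolling 5 iterations:
  Iteration 1: MUL, STORE (2 ops)
  Iteration 2: MUL, STORE (2 ops)
  Iteration 3: MUL, STORE (2 ops)
  Iteration 4: MUL, STORE (2 ops)
  Iteration 5: MUL, STORE (2 ops)
Total: 5 iterations * 2 ops/iter = 10 operations

10


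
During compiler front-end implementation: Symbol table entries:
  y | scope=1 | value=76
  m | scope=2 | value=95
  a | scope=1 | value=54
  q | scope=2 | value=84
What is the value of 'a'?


Searching symbol table for 'a':
  y | scope=1 | value=76
  m | scope=2 | value=95
  a | scope=1 | value=54 <- MATCH
  q | scope=2 | value=84
Found 'a' at scope 1 with value 54

54


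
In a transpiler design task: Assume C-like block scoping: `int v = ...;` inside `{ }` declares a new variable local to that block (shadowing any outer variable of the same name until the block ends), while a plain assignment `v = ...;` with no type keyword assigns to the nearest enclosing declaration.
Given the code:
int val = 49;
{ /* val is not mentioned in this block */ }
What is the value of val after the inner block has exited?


Analyzing scoping rules:
Outer scope: declares val = 49
Inner block: val is neither redeclared nor assigned -> unchanged
After the block -> 49
Result: 49

49


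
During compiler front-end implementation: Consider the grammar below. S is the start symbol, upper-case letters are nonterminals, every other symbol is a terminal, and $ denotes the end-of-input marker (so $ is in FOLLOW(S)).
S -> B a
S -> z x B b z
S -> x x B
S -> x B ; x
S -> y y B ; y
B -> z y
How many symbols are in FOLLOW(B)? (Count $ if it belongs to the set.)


S is the start symbol and does not occur in any rule body, so FOLLOW(S) = {$}.
Examining every occurrence of B in a rule body:
  S -> B a : B is followed by terminal 'a' -> add 'a'
  S -> z x B b z : B is followed by terminal 'b' -> add 'b'
  S -> x x B : B is at the right end -> add FOLLOW(S) = {$}
  S -> x B ; x : B is followed by terminal ';' -> add ';'
  S -> y y B ; y : B is followed by terminal ';' -> add ';' (already in the set)
  B -> z y : B does not occur in the body -> contributes nothing
FOLLOW(B) = {;, a, b, $}
Count: 4

4


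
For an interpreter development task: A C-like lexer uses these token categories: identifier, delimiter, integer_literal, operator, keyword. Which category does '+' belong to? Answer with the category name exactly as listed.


Token: '+'
Checking categories:
  identifier: no
  integer_literal: no
  operator: YES
  keyword: no
  delimiter: no
Category: operator

operator


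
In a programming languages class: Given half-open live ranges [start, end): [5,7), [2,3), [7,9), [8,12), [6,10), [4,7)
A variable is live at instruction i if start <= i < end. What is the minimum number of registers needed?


Live ranges:
  Var0: [5, 7)
  Var1: [2, 3)
  Var2: [7, 9)
  Var3: [8, 12)
  Var4: [6, 10)
  Var5: [4, 7)
Sweep-line events (position, delta, active):
  pos=2 start -> active=1
  pos=3 end -> active=0
  pos=4 start -> active=1
  pos=5 start -> active=2
  pos=6 start -> active=3
  pos=7 end -> active=2
  pos=7 end -> active=1
  pos=7 start -> active=2
  pos=8 start -> active=3
  pos=9 end -> active=2
  pos=10 end -> active=1
  pos=12 end -> active=0
Maximum simultaneous active: 3
Minimum registers needed: 3

3


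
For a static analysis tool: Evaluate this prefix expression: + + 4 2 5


Parsing prefix expression: + + 4 2 5
Step 1: Innermost operation '+ 4 2'
  4 + 2 = 6
Step 2: Outer operation '+ [6] 5'
  6 + 5 = 11

11


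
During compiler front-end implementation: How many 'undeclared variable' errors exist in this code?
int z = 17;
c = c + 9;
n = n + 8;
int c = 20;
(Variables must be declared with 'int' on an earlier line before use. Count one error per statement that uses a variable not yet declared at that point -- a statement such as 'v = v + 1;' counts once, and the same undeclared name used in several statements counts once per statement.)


Scanning code line by line:
  Line 1: declare 'z' -> declared = ['z']
  Line 2: use 'c' -> ERROR (undeclared)
  Line 3: use 'n' -> ERROR (undeclared)
  Line 4: declare 'c' -> declared = ['c', 'z']
Total undeclared variable errors: 2

2


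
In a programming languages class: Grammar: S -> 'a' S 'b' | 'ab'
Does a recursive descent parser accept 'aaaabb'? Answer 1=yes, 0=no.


Grammar accepts strings of the form a^n b^n (n >= 1)
Word: 'aaaabb'
Counting: 4 a's and 2 b's
Check: 4 == 2? No
Mismatch: a-count != b-count
Rejected

0


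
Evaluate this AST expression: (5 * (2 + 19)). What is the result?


Expression: (5 * (2 + 19))
Evaluating step by step:
  2 + 19 = 21
  5 * 21 = 105
Result: 105

105


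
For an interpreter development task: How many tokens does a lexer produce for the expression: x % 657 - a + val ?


Scanning 'x % 657 - a + val'
Token 1: 'x' -> identifier
Token 2: '%' -> operator
Token 3: '657' -> integer_literal
Token 4: '-' -> operator
Token 5: 'a' -> identifier
Token 6: '+' -> operator
Token 7: 'val' -> identifier
Total tokens: 7

7


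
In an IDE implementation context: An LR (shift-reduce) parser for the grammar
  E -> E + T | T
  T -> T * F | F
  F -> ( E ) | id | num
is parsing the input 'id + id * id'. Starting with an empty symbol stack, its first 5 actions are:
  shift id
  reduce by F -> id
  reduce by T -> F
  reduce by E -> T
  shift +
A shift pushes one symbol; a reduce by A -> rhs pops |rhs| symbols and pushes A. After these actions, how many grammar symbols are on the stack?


Tracking the symbol stack through each action:
  Action 1: shift 'id' : push -> stack = [id] (size 1)
  Action 2: reduce by F -> id : pop 1, push F -> stack = [F] (size 1)
  Action 3: reduce by T -> F : pop 1, push T -> stack = [T] (size 1)
  Action 4: reduce by E -> T : pop 1, push E -> stack = [E] (size 1)
  Action 5: shift '+' : push -> stack = [E, +] (size 2)
Final stack size: 2

2


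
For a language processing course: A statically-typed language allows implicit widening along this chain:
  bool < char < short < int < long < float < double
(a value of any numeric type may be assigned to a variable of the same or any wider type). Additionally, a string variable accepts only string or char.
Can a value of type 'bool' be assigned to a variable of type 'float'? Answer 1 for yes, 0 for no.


Target variable type: float
Source value type: bool
Numeric ranks: bool=0, float=5
Widening allowed iff rank(source) <= rank(target): 0 <= 5? Yes
Result: 1

1


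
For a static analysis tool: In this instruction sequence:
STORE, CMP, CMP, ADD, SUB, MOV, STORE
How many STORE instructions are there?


Scanning instruction sequence for STORE:
  Position 1: STORE <- MATCH
  Position 2: CMP
  Position 3: CMP
  Position 4: ADD
  Position 5: SUB
  Position 6: MOV
  Position 7: STORE <- MATCH
Matches at positions: [1, 7]
Total STORE count: 2

2


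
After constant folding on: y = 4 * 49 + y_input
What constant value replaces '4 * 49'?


Identifying constant sub-expression:
  Original: y = 4 * 49 + y_input
  4 and 49 are both compile-time constants
  Evaluating: 4 * 49 = 196
  After folding: y = 196 + y_input

196


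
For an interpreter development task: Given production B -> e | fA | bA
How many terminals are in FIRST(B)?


Production: B -> e | fA | bA
Examining each alternative for leading terminals:
  B -> e : first terminal = 'e'
  B -> fA : first terminal = 'f'
  B -> bA : first terminal = 'b'
FIRST(B) = {b, e, f}
Count: 3

3


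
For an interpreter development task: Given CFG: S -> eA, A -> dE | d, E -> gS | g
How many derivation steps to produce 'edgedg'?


Grammar: S -> eA, A -> dE | d, E -> gS | g
Deriving 'edgedg':
Step 1: S -> eA => eA
Step 2: A -> dE => edE
Step 3: E -> gS => edgS
Step 4: S -> eA => edgeA
Step 5: A -> dE => edgedE
Step 6: E -> g => edgedg
Total derivation steps: 6

6


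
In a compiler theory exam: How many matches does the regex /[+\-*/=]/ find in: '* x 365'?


Pattern: /[+\-*/=]/ (operators)
Input: '* x 365'
Scanning for matches:
  Match 1: '*'
Total matches: 1

1


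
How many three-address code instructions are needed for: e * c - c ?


Expression: e * c - c
Generating three-address code (respecting * over +/- precedence):
  Instruction 1: t1 = e * c
  Instruction 2: t2 = t1 - c
Total instructions: 2

2


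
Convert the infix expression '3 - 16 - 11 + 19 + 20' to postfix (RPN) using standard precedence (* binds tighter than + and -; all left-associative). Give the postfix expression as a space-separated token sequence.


Applying the shunting-yard algorithm:
  Operand 3 -> output
  Push '-' onto operator stack -> op-stack: [-]
  Operand 16 -> output
  See '-' (prec 1); top '-' (prec 1) >= it -> pop '-' to output
  Push '-' onto operator stack -> op-stack: [-]
  Operand 11 -> output
  See '+' (prec 1); top '-' (prec 1) >= it -> pop '-' to output
  Push '+' onto operator stack -> op-stack: [+]
  Operand 19 -> output
  See '+' (prec 1); top '+' (prec 1) >= it -> pop '+' to output
  Push '+' onto operator stack -> op-stack: [+]
  Operand 20 -> output
  End of input: pop '+' to output
Postfix result: 3 16 - 11 - 19 + 20 +

3 16 - 11 - 19 + 20 +


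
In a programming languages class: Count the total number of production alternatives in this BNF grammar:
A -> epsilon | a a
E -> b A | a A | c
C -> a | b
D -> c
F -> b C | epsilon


Counting alternatives per rule:
  A: 2 alternative(s)
  E: 3 alternative(s)
  C: 2 alternative(s)
  D: 1 alternative(s)
  F: 2 alternative(s)
Sum: 2 + 3 + 2 + 1 + 2 = 10

10


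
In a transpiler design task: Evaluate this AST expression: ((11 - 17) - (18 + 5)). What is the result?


Expression: ((11 - 17) - (18 + 5))
Evaluating step by step:
  11 - 17 = -6
  18 + 5 = 23
  -6 - 23 = -29
Result: -29

-29


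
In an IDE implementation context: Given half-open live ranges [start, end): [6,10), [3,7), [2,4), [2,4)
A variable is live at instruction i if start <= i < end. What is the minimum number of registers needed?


Live ranges:
  Var0: [6, 10)
  Var1: [3, 7)
  Var2: [2, 4)
  Var3: [2, 4)
Sweep-line events (position, delta, active):
  pos=2 start -> active=1
  pos=2 start -> active=2
  pos=3 start -> active=3
  pos=4 end -> active=2
  pos=4 end -> active=1
  pos=6 start -> active=2
  pos=7 end -> active=1
  pos=10 end -> active=0
Maximum simultaneous active: 3
Minimum registers needed: 3

3


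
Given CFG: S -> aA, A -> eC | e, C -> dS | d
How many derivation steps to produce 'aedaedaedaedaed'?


Grammar: S -> aA, A -> eC | e, C -> dS | d
Deriving 'aedaedaedaedaed':
Step 1: S -> aA => aA
Step 2: A -> eC => aeC
Step 3: C -> dS => aedS
Step 4: S -> aA => aedaA
Step 5: A -> eC => aedaeC
Step 6: C -> dS => aedaedS
Step 7: S -> aA => aedaedaA
Step 8: A -> eC => aedaedaeC
Step 9: C -> dS => aedaedaedS
Step 10: S -> aA => aedaedaedaA
Step 11: A -> eC => aedaedaedaeC
Step 12: C -> dS => aedaedaedaedS
Step 13: S -> aA => aedaedaedaedaA
Step 14: A -> eC => aedaedaedaedaeC
Step 15: C -> d => aedaedaedaedaed
Total derivation steps: 15

15


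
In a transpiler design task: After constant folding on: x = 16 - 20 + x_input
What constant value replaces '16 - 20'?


Identifying constant sub-expression:
  Original: x = 16 - 20 + x_input
  16 and 20 are both compile-time constants
  Evaluating: 16 - 20 = -4
  After folding: x = -4 + x_input

-4


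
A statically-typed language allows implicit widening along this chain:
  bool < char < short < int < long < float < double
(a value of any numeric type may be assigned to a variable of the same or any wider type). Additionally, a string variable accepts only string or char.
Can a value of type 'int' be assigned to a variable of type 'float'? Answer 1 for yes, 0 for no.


Target variable type: float
Source value type: int
Numeric ranks: int=3, float=5
Widening allowed iff rank(source) <= rank(target): 3 <= 5? Yes
Result: 1

1


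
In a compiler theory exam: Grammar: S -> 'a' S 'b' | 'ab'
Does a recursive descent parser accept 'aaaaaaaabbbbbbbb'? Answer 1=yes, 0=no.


Grammar accepts strings of the form a^n b^n (n >= 1)
Word: 'aaaaaaaabbbbbbbb'
Counting: 8 a's and 8 b's
Check: 8 == 8? Yes
Derivation (S -> aSb applied 7 time(s), then S -> ab): S => aSb => aaSbb => aaaSbbb => aaaaSbbbb => aaaaaSbbbbb => aaaaaaSbbbbbb => aaaaaaaSbbbbbbb => aaaaaaaabbbbbbbb
Accepted

1


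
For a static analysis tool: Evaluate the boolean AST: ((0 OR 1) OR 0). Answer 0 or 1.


Step 1: Evaluate inner node
  0 OR 1 = 1
Step 2: Evaluate root node
  1 OR 0 = 1

1


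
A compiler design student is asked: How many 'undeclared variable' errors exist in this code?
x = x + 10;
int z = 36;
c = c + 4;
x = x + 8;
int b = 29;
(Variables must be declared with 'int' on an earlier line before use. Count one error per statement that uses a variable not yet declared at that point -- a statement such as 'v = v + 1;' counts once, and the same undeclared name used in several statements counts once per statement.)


Scanning code line by line:
  Line 1: use 'x' -> ERROR (undeclared)
  Line 2: declare 'z' -> declared = ['z']
  Line 3: use 'c' -> ERROR (undeclared)
  Line 4: use 'x' -> ERROR (undeclared)
  Line 5: declare 'b' -> declared = ['b', 'z']
Total undeclared variable errors: 3

3


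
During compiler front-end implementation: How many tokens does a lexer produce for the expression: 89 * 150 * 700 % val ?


Scanning '89 * 150 * 700 % val'
Token 1: '89' -> integer_literal
Token 2: '*' -> operator
Token 3: '150' -> integer_literal
Token 4: '*' -> operator
Token 5: '700' -> integer_literal
Token 6: '%' -> operator
Token 7: 'val' -> identifier
Total tokens: 7

7


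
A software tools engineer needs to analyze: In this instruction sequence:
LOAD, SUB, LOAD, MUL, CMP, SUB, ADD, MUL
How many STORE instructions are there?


Scanning instruction sequence for STORE:
  Position 1: LOAD
  Position 2: SUB
  Position 3: LOAD
  Position 4: MUL
  Position 5: CMP
  Position 6: SUB
  Position 7: ADD
  Position 8: MUL
Matches at positions: []
Total STORE count: 0

0


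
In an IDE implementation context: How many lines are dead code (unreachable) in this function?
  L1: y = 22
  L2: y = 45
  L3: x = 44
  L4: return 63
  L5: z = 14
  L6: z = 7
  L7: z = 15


Analyzing control flow:
  L1: reachable (before return)
  L2: reachable (before return)
  L3: reachable (before return)
  L4: reachable (return statement)
  L5: DEAD (after return at L4)
  L6: DEAD (after return at L4)
  L7: DEAD (after return at L4)
Return at L4, total lines = 7
Dead lines: L5 through L7
Count: 3

3


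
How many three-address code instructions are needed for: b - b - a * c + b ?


Expression: b - b - a * c + b
Generating three-address code (respecting * over +/- precedence):
  Instruction 1: t1 = a * c
  Instruction 2: t2 = b - b
  Instruction 3: t3 = t2 - t1
  Instruction 4: t4 = t3 + b
Total instructions: 4

4


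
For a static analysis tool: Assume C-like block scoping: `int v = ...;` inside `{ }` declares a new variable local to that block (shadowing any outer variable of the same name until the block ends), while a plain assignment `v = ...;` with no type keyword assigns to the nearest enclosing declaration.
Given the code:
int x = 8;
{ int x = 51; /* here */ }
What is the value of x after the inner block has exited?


Analyzing scoping rules:
Outer scope: declares x = 8
Inner block: 'int x = 51;' declares a NEW x that shadows the outer one
When the block exits the inner x goes out of scope; the outer x was never modified -> 8
Result: 8

8


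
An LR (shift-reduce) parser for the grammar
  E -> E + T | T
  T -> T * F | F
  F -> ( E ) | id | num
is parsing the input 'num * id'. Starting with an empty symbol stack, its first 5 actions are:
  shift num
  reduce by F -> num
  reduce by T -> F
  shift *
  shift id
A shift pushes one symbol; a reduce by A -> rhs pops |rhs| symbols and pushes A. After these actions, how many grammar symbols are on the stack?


Tracking the symbol stack through each action:
  Action 1: shift 'num' : push -> stack = [num] (size 1)
  Action 2: reduce by F -> num : pop 1, push F -> stack = [F] (size 1)
  Action 3: reduce by T -> F : pop 1, push T -> stack = [T] (size 1)
  Action 4: shift '*' : push -> stack = [T, *] (size 2)
  Action 5: shift 'id' : push -> stack = [T, *, id] (size 3)
Final stack size: 3

3


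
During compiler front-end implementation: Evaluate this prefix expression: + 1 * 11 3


Parsing prefix expression: + 1 * 11 3
Step 1: Innermost operation '* 11 3'
  11 * 3 = 33
Step 2: Outer operation '+ 1 [33]'
  1 + 33 = 34

34


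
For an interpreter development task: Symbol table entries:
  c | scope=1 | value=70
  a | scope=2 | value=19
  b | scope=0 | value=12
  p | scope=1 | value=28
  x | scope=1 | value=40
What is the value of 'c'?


Searching symbol table for 'c':
  c | scope=1 | value=70 <- MATCH
  a | scope=2 | value=19
  b | scope=0 | value=12
  p | scope=1 | value=28
  x | scope=1 | value=40
Found 'c' at scope 1 with value 70

70


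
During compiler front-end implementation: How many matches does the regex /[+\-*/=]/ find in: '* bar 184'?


Pattern: /[+\-*/=]/ (operators)
Input: '* bar 184'
Scanning for matches:
  Match 1: '*'
Total matches: 1

1


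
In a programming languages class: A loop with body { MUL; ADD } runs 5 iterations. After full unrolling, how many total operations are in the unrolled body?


Loop body operations: MUL, ADD (2 ops per iteration)
Unrolling 5 iterations:
  Iteration 1: MUL, ADD (2 ops)
  Iteration 2: MUL, ADD (2 ops)
  Iteration 3: MUL, ADD (2 ops)
  Iteration 4: MUL, ADD (2 ops)
  Iteration 5: MUL, ADD (2 ops)
Total: 5 iterations * 2 ops/iter = 10 operations

10


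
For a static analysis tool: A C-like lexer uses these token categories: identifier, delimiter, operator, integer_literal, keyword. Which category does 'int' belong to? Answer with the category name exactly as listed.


Token: 'int'
Checking categories:
  identifier: no
  integer_literal: no
  operator: no
  keyword: YES
  delimiter: no
Category: keyword

keyword


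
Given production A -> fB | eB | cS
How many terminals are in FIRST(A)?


Production: A -> fB | eB | cS
Examining each alternative for leading terminals:
  A -> fB : first terminal = 'f'
  A -> eB : first terminal = 'e'
  A -> cS : first terminal = 'c'
FIRST(A) = {c, e, f}
Count: 3

3


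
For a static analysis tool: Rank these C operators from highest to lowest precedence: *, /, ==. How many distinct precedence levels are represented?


Looking up precedence for each operator:
  * -> precedence 6
  / -> precedence 6
  == -> precedence 3
Sorted highest to lowest: *, /, ==
Distinct precedence values: [6, 3]
Number of distinct levels: 2

2


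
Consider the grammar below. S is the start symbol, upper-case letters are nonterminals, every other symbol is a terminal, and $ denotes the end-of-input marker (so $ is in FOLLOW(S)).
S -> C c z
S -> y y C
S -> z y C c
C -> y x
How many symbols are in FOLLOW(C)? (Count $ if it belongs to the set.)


S is the start symbol and does not occur in any rule body, so FOLLOW(S) = {$}.
Examining every occurrence of C in a rule body:
  S -> C c z : C is followed by terminal 'c' -> add 'c'
  S -> y y C : C is at the right end -> add FOLLOW(S) = {$}
  S -> z y C c : C is followed by terminal 'c' -> add 'c' (already in the set)
  C -> y x : C does not occur in the body -> contributes nothing
FOLLOW(C) = {c, $}
Count: 2

2


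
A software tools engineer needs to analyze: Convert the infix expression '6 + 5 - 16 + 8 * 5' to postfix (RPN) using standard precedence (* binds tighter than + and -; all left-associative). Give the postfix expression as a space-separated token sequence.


Applying the shunting-yard algorithm:
  Operand 6 -> output
  Push '+' onto operator stack -> op-stack: [+]
  Operand 5 -> output
  See '-' (prec 1); top '+' (prec 1) >= it -> pop '+' to output
  Push '-' onto operator stack -> op-stack: [-]
  Operand 16 -> output
  See '+' (prec 1); top '-' (prec 1) >= it -> pop '-' to output
  Push '+' onto operator stack -> op-stack: [+]
  Operand 8 -> output
  Push '*' onto operator stack -> op-stack: [+, *]
  Operand 5 -> output
  End of input: pop '*' to output
  End of input: pop '+' to output
Postfix result: 6 5 + 16 - 8 5 * +

6 5 + 16 - 8 5 * +


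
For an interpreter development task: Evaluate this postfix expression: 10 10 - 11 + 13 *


Processing tokens left to right:
Push 10, Push 10
Pop 10 and 10, compute 10 - 10 = 0, push 0
Push 11
Pop 0 and 11, compute 0 + 11 = 11, push 11
Push 13
Pop 11 and 13, compute 11 * 13 = 143, push 143
Stack result: 143

143


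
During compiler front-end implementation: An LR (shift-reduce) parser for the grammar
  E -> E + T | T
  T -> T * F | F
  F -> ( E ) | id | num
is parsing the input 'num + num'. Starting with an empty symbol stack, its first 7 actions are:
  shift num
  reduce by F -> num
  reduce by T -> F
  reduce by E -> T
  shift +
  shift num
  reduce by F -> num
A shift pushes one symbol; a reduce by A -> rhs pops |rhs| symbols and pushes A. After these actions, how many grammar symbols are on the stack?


Tracking the symbol stack through each action:
  Action 1: shift 'num' : push -> stack = [num] (size 1)
  Action 2: reduce by F -> num : pop 1, push F -> stack = [F] (size 1)
  Action 3: reduce by T -> F : pop 1, push T -> stack = [T] (size 1)
  Action 4: reduce by E -> T : pop 1, push E -> stack = [E] (size 1)
  Action 5: shift '+' : push -> stack = [E, +] (size 2)
  Action 6: shift 'num' : push -> stack = [E, +, num] (size 3)
  Action 7: reduce by F -> num : pop 1, push F -> stack = [E, +, F] (size 3)
Final stack size: 3

3


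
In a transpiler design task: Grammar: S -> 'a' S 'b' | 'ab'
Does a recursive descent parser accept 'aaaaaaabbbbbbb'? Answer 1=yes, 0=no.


Grammar accepts strings of the form a^n b^n (n >= 1)
Word: 'aaaaaaabbbbbbb'
Counting: 7 a's and 7 b's
Check: 7 == 7? Yes
Derivation (S -> aSb applied 6 time(s), then S -> ab): S => aSb => aaSbb => aaaSbbb => aaaaSbbbb => aaaaaSbbbbb => aaaaaaSbbbbbb => aaaaaaabbbbbbb
Accepted

1


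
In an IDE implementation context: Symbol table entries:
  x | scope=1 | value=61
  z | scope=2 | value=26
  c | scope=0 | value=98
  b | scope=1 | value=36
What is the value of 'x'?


Searching symbol table for 'x':
  x | scope=1 | value=61 <- MATCH
  z | scope=2 | value=26
  c | scope=0 | value=98
  b | scope=1 | value=36
Found 'x' at scope 1 with value 61

61


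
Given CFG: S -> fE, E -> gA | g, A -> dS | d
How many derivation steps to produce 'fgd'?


Grammar: S -> fE, E -> gA | g, A -> dS | d
Deriving 'fgd':
Step 1: S -> fE => fE
Step 2: E -> gA => fgA
Step 3: A -> d => fgd
Total derivation steps: 3

3


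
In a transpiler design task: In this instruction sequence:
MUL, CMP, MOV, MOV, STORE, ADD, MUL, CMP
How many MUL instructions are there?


Scanning instruction sequence for MUL:
  Position 1: MUL <- MATCH
  Position 2: CMP
  Position 3: MOV
  Position 4: MOV
  Position 5: STORE
  Position 6: ADD
  Position 7: MUL <- MATCH
  Position 8: CMP
Matches at positions: [1, 7]
Total MUL count: 2

2


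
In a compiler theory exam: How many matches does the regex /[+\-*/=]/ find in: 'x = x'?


Pattern: /[+\-*/=]/ (operators)
Input: 'x = x'
Scanning for matches:
  Match 1: '='
Total matches: 1

1


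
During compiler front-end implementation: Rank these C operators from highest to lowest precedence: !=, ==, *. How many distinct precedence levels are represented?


Looking up precedence for each operator:
  != -> precedence 3
  == -> precedence 3
  * -> precedence 6
Sorted highest to lowest: *, !=, ==
Distinct precedence values: [6, 3]
Number of distinct levels: 2

2


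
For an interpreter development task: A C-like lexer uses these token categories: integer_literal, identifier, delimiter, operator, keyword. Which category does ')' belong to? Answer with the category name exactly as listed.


Token: ')'
Checking categories:
  identifier: no
  integer_literal: no
  operator: no
  keyword: no
  delimiter: YES
Category: delimiter

delimiter


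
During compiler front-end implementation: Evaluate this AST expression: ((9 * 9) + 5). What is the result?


Expression: ((9 * 9) + 5)
Evaluating step by step:
  9 * 9 = 81
  81 + 5 = 86
Result: 86

86


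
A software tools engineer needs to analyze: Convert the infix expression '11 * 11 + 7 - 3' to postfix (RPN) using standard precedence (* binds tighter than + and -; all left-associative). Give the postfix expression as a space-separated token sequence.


Applying the shunting-yard algorithm:
  Operand 11 -> output
  Push '*' onto operator stack -> op-stack: [*]
  Operand 11 -> output
  See '+' (prec 1); top '*' (prec 2) >= it -> pop '*' to output
  Push '+' onto operator stack -> op-stack: [+]
  Operand 7 -> output
  See '-' (prec 1); top '+' (prec 1) >= it -> pop '+' to output
  Push '-' onto operator stack -> op-stack: [-]
  Operand 3 -> output
  End of input: pop '-' to output
Postfix result: 11 11 * 7 + 3 -

11 11 * 7 + 3 -


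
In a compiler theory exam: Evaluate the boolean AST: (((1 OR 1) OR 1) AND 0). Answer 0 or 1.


Step 1: Evaluate inner node
  1 OR 1 = 1
Step 2: Evaluate next node
  1 OR 1 = 1
Step 3: Evaluate root node
  1 AND 0 = 0

0


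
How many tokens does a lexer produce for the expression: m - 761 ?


Scanning 'm - 761'
Token 1: 'm' -> identifier
Token 2: '-' -> operator
Token 3: '761' -> integer_literal
Total tokens: 3

3


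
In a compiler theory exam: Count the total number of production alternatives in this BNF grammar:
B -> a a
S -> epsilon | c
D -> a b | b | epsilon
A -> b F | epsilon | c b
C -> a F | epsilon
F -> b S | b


Counting alternatives per rule:
  B: 1 alternative(s)
  S: 2 alternative(s)
  D: 3 alternative(s)
  A: 3 alternative(s)
  C: 2 alternative(s)
  F: 2 alternative(s)
Sum: 1 + 2 + 3 + 3 + 2 + 2 = 13

13


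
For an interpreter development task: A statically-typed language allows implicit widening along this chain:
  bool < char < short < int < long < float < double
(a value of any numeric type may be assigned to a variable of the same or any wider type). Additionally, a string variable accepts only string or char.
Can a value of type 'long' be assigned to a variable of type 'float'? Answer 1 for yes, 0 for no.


Target variable type: float
Source value type: long
Numeric ranks: long=4, float=5
Widening allowed iff rank(source) <= rank(target): 4 <= 5? Yes
Result: 1

1


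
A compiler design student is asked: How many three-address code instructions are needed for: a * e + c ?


Expression: a * e + c
Generating three-address code (respecting * over +/- precedence):
  Instruction 1: t1 = a * e
  Instruction 2: t2 = t1 + c
Total instructions: 2

2


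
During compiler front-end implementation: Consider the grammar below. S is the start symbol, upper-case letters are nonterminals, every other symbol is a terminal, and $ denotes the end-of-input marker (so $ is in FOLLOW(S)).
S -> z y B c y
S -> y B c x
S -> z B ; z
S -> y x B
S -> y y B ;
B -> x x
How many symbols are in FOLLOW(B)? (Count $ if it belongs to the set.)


S is the start symbol and does not occur in any rule body, so FOLLOW(S) = {$}.
Examining every occurrence of B in a rule body:
  S -> z y B c y : B is followed by terminal 'c' -> add 'c'
  S -> y B c x : B is followed by terminal 'c' -> add 'c' (already in the set)
  S -> z B ; z : B is followed by terminal ';' -> add ';'
  S -> y x B : B is at the right end -> add FOLLOW(S) = {$}
  S -> y y B ; : B is followed by terminal ';' -> add ';' (already in the set)
  B -> x x : B does not occur in the body -> contributes nothing
FOLLOW(B) = {;, c, $}
Count: 3

3


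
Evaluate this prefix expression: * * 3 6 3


Parsing prefix expression: * * 3 6 3
Step 1: Innermost operation '* 3 6'
  3 * 6 = 18
Step 2: Outer operation '* [18] 3'
  18 * 3 = 54

54


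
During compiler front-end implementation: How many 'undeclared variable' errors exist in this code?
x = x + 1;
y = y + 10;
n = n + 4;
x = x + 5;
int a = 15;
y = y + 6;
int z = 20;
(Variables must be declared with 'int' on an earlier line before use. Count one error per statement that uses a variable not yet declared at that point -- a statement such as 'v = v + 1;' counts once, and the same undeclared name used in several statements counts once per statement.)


Scanning code line by line:
  Line 1: use 'x' -> ERROR (undeclared)
  Line 2: use 'y' -> ERROR (undeclared)
  Line 3: use 'n' -> ERROR (undeclared)
  Line 4: use 'x' -> ERROR (undeclared)
  Line 5: declare 'a' -> declared = ['a']
  Line 6: use 'y' -> ERROR (undeclared)
  Line 7: declare 'z' -> declared = ['a', 'z']
Total undeclared variable errors: 5

5


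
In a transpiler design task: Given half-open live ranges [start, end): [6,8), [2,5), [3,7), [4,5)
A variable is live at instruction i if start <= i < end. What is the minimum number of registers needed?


Live ranges:
  Var0: [6, 8)
  Var1: [2, 5)
  Var2: [3, 7)
  Var3: [4, 5)
Sweep-line events (position, delta, active):
  pos=2 start -> active=1
  pos=3 start -> active=2
  pos=4 start -> active=3
  pos=5 end -> active=2
  pos=5 end -> active=1
  pos=6 start -> active=2
  pos=7 end -> active=1
  pos=8 end -> active=0
Maximum simultaneous active: 3
Minimum registers needed: 3

3


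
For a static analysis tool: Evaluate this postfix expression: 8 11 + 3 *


Processing tokens left to right:
Push 8, Push 11
Pop 8 and 11, compute 8 + 11 = 19, push 19
Push 3
Pop 19 and 3, compute 19 * 3 = 57, push 57
Stack result: 57

57


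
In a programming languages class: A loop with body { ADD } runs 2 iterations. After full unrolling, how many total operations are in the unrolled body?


Loop body operations: ADD (1 op per iteration)
Unrolling 2 iterations:
  Iteration 1: ADD (1 ops)
  Iteration 2: ADD (1 ops)
Total: 2 iterations * 1 ops/iter = 2 operations

2


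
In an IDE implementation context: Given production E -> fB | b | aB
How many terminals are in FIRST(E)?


Production: E -> fB | b | aB
Examining each alternative for leading terminals:
  E -> fB : first terminal = 'f'
  E -> b : first terminal = 'b'
  E -> aB : first terminal = 'a'
FIRST(E) = {a, b, f}
Count: 3

3


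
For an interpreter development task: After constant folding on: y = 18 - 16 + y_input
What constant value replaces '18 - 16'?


Identifying constant sub-expression:
  Original: y = 18 - 16 + y_input
  18 and 16 are both compile-time constants
  Evaluating: 18 - 16 = 2
  After folding: y = 2 + y_input

2


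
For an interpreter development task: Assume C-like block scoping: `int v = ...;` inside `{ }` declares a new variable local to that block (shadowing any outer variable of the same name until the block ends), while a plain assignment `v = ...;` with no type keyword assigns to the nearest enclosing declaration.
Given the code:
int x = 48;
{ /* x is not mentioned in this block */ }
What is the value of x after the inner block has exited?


Analyzing scoping rules:
Outer scope: declares x = 48
Inner block: x is neither redeclared nor assigned -> unchanged
After the block -> 48
Result: 48

48


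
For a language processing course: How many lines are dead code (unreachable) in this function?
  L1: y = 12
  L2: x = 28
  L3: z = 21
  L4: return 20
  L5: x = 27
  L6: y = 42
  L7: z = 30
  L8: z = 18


Analyzing control flow:
  L1: reachable (before return)
  L2: reachable (before return)
  L3: reachable (before return)
  L4: reachable (return statement)
  L5: DEAD (after return at L4)
  L6: DEAD (after return at L4)
  L7: DEAD (after return at L4)
  L8: DEAD (after return at L4)
Return at L4, total lines = 8
Dead lines: L5 through L8
Count: 4

4


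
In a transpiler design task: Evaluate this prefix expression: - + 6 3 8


Parsing prefix expression: - + 6 3 8
Step 1: Innermost operation '+ 6 3'
  6 + 3 = 9
Step 2: Outer operation '- [9] 8'
  9 - 8 = 1

1


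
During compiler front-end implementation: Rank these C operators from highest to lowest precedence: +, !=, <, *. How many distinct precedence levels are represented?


Looking up precedence for each operator:
  + -> precedence 5
  != -> precedence 3
  < -> precedence 4
  * -> precedence 6
Sorted highest to lowest: *, +, <, !=
Distinct precedence values: [6, 5, 4, 3]
Number of distinct levels: 4

4


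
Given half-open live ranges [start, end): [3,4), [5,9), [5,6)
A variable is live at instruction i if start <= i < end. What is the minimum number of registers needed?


Live ranges:
  Var0: [3, 4)
  Var1: [5, 9)
  Var2: [5, 6)
Sweep-line events (position, delta, active):
  pos=3 start -> active=1
  pos=4 end -> active=0
  pos=5 start -> active=1
  pos=5 start -> active=2
  pos=6 end -> active=1
  pos=9 end -> active=0
Maximum simultaneous active: 2
Minimum registers needed: 2

2


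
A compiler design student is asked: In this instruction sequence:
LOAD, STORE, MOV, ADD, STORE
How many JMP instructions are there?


Scanning instruction sequence for JMP:
  Position 1: LOAD
  Position 2: STORE
  Position 3: MOV
  Position 4: ADD
  Position 5: STORE
Matches at positions: []
Total JMP count: 0

0


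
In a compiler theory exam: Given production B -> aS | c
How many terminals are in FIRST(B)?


Production: B -> aS | c
Examining each alternative for leading terminals:
  B -> aS : first terminal = 'a'
  B -> c : first terminal = 'c'
FIRST(B) = {a, c}
Count: 2

2


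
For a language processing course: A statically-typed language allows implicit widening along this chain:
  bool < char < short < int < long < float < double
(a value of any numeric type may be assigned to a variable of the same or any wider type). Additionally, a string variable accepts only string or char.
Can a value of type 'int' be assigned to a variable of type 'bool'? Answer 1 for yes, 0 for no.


Target variable type: bool
Source value type: int
Numeric ranks: int=3, bool=0
Widening allowed iff rank(source) <= rank(target): 3 <= 0? No
Result: 0

0


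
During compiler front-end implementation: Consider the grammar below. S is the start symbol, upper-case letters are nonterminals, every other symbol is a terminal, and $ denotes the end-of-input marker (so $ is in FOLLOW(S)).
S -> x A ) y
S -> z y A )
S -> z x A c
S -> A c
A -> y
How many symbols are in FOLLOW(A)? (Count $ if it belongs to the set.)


S is the start symbol and does not occur in any rule body, so FOLLOW(S) = {$}.
Examining every occurrence of A in a rule body:
  S -> x A ) y : A is followed by terminal ')' -> add ')'
  S -> z y A ) : A is followed by terminal ')' -> add ')' (already in the set)
  S -> z x A c : A is followed by terminal 'c' -> add 'c'
  S -> A c : A is followed by terminal 'c' -> add 'c' (already in the set)
  A -> y : A does not occur in the body -> contributes nothing
FOLLOW(A) = {), c}
Count: 2

2


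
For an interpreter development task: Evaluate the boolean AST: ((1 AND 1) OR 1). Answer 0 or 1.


Step 1: Evaluate inner node
  1 AND 1 = 1
Step 2: Evaluate root node
  1 OR 1 = 1

1


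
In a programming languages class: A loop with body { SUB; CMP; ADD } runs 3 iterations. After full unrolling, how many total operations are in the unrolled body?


Loop body operations: SUB, CMP, ADD (3 ops per iteration)
Unrolling 3 iterations:
  Iteration 1: SUB, CMP, ADD (3 ops)
  Iteration 2: SUB, CMP, ADD (3 ops)
  Iteration 3: SUB, CMP, ADD (3 ops)
Total: 3 iterations * 3 ops/iter = 9 operations

9


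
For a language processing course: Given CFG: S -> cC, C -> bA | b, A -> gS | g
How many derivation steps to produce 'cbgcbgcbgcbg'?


Grammar: S -> cC, C -> bA | b, A -> gS | g
Deriving 'cbgcbgcbgcbg':
Step 1: S -> cC => cC
Step 2: C -> bA => cbA
Step 3: A -> gS => cbgS
Step 4: S -> cC => cbgcC
Step 5: C -> bA => cbgcbA
Step 6: A -> gS => cbgcbgS
Step 7: S -> cC => cbgcbgcC
Step 8: C -> bA => cbgcbgcbA
Step 9: A -> gS => cbgcbgcbgS
Step 10: S -> cC => cbgcbgcbgcC
Step 11: C -> bA => cbgcbgcbgcbA
Step 12: A -> g => cbgcbgcbgcbg
Total derivation steps: 12

12


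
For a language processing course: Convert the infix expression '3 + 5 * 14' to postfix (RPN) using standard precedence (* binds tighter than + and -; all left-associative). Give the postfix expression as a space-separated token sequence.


Applying the shunting-yard algorithm:
  Operand 3 -> output
  Push '+' onto operator stack -> op-stack: [+]
  Operand 5 -> output
  Push '*' onto operator stack -> op-stack: [+, *]
  Operand 14 -> output
  End of input: pop '*' to output
  End of input: pop '+' to output
Postfix result: 3 5 14 * +

3 5 14 * +


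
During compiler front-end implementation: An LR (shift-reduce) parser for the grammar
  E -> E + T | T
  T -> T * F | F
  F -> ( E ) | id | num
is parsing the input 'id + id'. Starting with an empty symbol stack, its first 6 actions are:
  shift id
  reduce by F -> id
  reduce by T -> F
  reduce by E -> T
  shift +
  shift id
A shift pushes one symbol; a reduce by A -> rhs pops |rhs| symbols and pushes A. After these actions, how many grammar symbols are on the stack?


Tracking the symbol stack through each action:
  Action 1: shift 'id' : push -> stack = [id] (size 1)
  Action 2: reduce by F -> id : pop 1, push F -> stack = [F] (size 1)
  Action 3: reduce by T -> F : pop 1, push T -> stack = [T] (size 1)
  Action 4: reduce by E -> T : pop 1, push E -> stack = [E] (size 1)
  Action 5: shift '+' : push -> stack = [E, +] (size 2)
  Action 6: shift 'id' : push -> stack = [E, +, id] (size 3)
Final stack size: 3

3


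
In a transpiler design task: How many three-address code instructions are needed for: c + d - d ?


Expression: c + d - d
Generating three-address code (respecting * over +/- precedence):
  Instruction 1: t1 = c + d
  Instruction 2: t2 = t1 - d
Total instructions: 2

2


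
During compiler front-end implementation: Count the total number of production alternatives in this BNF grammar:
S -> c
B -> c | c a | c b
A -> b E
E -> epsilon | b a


Counting alternatives per rule:
  S: 1 alternative(s)
  B: 3 alternative(s)
  A: 1 alternative(s)
  E: 2 alternative(s)
Sum: 1 + 3 + 1 + 2 = 7

7


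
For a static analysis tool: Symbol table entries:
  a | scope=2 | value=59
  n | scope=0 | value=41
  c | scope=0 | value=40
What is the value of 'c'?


Searching symbol table for 'c':
  a | scope=2 | value=59
  n | scope=0 | value=41
  c | scope=0 | value=40 <- MATCH
Found 'c' at scope 0 with value 40

40


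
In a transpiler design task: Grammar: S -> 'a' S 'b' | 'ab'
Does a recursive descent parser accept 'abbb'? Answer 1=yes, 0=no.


Grammar accepts strings of the form a^n b^n (n >= 1)
Word: 'abbb'
Counting: 1 a's and 3 b's
Check: 1 == 3? No
Mismatch: a-count != b-count
Rejected

0


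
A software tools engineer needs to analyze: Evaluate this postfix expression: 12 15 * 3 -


Processing tokens left to right:
Push 12, Push 15
Pop 12 and 15, compute 12 * 15 = 180, push 180
Push 3
Pop 180 and 3, compute 180 - 3 = 177, push 177
Stack result: 177

177


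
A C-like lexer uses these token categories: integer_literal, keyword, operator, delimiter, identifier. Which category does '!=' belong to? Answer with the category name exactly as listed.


Token: '!='
Checking categories:
  identifier: no
  integer_literal: no
  operator: YES
  keyword: no
  delimiter: no
Category: operator

operator
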